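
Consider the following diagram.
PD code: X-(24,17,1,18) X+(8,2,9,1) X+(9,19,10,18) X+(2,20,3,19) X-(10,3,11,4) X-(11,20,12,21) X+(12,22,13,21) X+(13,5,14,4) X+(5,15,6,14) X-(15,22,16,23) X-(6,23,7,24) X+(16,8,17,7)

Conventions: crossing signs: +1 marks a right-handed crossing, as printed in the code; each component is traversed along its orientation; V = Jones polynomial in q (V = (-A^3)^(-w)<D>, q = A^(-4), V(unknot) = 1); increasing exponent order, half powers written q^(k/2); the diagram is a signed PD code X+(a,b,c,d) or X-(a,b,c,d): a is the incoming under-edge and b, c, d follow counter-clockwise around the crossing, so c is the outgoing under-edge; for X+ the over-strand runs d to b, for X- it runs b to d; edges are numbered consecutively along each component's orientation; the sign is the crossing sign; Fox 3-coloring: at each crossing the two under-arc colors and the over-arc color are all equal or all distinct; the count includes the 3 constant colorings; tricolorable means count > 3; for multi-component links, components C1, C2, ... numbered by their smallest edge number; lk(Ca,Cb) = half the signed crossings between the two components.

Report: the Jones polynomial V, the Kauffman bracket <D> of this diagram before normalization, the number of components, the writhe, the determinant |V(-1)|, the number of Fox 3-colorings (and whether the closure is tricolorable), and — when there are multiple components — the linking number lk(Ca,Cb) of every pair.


V = q + q^3 - q^4
<D> = -A^-10 + A^-6 + A^2 (w = +2)
1 component over 12 crossings, w = +2
9 Fox colorings among 3^12, |V(-1)| = 3: tricolorable
why: det 3 = |V(-1)|; divisible by 3, so tricolorable


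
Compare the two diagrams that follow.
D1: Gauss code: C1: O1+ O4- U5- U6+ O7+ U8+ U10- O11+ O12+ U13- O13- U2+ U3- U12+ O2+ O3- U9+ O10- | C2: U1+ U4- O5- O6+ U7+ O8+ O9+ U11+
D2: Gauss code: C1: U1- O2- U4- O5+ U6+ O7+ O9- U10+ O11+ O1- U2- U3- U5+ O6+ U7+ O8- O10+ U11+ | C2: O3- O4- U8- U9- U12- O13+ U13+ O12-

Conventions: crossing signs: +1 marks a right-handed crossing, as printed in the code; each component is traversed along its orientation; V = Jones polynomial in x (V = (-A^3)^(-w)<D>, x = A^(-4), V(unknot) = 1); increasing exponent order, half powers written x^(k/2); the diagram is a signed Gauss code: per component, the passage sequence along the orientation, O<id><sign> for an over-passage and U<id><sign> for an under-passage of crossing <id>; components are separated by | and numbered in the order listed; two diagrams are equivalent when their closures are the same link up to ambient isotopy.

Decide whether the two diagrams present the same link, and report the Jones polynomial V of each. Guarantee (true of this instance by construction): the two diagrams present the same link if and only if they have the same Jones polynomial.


same link: no
V(D1) = -x^(1/2) + x^(3/2) - x^(5/2) - x^(9/2)  [13 crossings, <D> = A^-9 + A^-1 - A^3 + A^7, w = +3]
D2 (bracket -A^-9 + A^-5 + A^3 + A^11; 13 crossings at w = -1): V = -x^(-7/2) - x^(-3/2) - x^(1/2) + x^(3/2)
note: 2 values of V(x) split the 2 diagrams


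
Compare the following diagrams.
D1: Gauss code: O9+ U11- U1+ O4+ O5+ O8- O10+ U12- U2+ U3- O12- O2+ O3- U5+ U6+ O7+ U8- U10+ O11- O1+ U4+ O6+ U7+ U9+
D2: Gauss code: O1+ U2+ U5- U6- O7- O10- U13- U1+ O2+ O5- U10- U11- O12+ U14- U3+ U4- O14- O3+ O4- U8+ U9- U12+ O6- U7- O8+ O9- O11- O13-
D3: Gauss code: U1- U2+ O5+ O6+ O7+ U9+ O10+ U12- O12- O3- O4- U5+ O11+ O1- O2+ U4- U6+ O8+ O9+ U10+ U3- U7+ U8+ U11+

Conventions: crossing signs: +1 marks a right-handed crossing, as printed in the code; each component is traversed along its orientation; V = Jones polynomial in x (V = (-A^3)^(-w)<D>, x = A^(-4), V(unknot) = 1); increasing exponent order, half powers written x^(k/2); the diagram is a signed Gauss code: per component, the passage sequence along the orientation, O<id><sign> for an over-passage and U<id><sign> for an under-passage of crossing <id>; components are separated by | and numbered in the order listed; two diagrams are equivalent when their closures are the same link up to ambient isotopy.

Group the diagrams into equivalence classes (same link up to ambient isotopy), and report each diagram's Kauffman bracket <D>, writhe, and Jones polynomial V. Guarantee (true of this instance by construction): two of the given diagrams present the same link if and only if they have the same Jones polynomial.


grouping into links: {D1} | {D2} | {D3}
V(D1) = x + x^3 - x^4  (w +4, c 12, <D> = -A^-4 + 1 + A^8)
D2 (bracket A^-8 + 1 - A^4; 14 crossings at w = -4): V = -x^-4 + x^-3 + x^-1
V(D3) = x - x^2 + 2x^3 - x^4 + x^5 - x^6  (w +4, c 12, <D> = -A^-12 + A^-8 - A^-4 + 2 - A^4 + A^8)
key observation: 3 classes among 3 diagrams; unequal V(x) rules out equality


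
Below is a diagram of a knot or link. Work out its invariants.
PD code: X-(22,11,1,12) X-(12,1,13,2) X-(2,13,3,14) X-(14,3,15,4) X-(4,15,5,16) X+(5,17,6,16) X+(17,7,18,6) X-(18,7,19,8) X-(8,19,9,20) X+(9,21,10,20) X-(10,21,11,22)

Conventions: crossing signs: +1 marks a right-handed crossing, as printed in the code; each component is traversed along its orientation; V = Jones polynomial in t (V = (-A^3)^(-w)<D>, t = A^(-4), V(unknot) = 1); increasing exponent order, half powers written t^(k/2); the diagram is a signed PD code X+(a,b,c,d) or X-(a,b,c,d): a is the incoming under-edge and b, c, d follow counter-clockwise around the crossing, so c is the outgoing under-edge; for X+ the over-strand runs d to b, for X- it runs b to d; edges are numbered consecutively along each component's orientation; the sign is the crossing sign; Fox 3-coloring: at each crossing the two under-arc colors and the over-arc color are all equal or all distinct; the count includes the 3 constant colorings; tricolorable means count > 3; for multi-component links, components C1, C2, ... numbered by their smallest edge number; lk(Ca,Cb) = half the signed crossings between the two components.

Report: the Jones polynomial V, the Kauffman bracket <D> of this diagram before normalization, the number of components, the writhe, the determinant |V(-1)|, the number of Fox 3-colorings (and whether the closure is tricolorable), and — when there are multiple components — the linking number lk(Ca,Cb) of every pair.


V(t) = -t^-7 + t^-6 - t^-5 + t^-4 + t^-2
bracket: -A^-7 - A + A^5 - A^9 + A^13, w = -5
1 component, writhe -5, over 11 crossings
det 5, colorings 3 of 3^11 — not tricolorable
observation: w = -5 shifts under R1 moves; the (-A^3)^(5) factor cancels that in V


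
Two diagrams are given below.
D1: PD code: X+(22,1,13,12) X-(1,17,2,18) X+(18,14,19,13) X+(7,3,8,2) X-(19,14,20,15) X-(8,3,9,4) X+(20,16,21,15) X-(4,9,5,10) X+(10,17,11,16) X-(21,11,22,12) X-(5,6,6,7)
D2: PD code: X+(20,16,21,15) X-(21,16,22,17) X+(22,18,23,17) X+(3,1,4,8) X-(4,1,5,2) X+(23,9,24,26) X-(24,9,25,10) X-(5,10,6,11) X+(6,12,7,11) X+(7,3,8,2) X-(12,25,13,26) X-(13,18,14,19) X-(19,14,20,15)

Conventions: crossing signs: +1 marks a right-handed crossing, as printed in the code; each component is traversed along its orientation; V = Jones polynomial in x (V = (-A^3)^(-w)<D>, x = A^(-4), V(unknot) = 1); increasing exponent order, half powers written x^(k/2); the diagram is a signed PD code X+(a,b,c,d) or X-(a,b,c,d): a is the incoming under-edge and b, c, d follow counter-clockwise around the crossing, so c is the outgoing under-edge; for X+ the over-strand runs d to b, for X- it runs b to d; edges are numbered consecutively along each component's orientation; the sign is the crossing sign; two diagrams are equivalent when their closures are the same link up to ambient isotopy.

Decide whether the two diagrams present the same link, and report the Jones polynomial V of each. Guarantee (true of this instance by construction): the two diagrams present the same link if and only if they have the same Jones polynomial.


equivalent: yes
V(D1) = -x^(-1/2) - x^(1/2)  (w -1, c 11, <D> = A^-5 + A^-1)
D2 (bracket A^-5 + A^-1; 13 crossings at w = -1): V = -x^(-1/2) - x^(1/2)
why: Reidemeister moves carry D1 (11 crossings) to D2 (13)


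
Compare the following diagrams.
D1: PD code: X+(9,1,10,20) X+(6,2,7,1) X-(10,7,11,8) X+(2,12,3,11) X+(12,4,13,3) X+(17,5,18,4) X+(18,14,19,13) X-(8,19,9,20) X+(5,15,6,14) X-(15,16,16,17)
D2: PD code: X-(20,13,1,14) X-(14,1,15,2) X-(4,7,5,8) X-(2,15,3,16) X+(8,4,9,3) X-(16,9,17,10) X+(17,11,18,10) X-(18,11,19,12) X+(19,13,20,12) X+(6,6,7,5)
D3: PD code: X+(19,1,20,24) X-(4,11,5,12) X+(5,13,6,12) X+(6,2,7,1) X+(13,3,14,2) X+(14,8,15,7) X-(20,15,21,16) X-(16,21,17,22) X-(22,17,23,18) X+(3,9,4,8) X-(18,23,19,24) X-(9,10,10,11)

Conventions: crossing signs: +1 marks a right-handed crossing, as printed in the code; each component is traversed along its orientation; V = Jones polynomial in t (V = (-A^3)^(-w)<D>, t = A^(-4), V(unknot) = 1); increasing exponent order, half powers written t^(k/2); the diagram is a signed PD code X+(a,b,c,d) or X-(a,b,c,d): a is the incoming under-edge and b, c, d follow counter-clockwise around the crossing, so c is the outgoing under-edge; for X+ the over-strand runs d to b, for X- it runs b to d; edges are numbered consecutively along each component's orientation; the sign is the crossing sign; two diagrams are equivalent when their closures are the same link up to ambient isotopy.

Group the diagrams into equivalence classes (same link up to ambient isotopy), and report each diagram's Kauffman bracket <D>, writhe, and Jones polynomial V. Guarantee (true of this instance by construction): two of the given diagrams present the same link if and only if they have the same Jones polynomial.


grouping into links: {D1} | {D2} | {D3}
V(D1) = t^2 + t^4 - t^5 + t^6 - t^7  (w +4, c 10, <D> = -A^-16 + A^-12 - A^-8 + A^-4 + A^4)
V(D2) = -t^-4 + t^-3 + t^-1  [10 crossings, <D> = A^-2 + A^6 - A^10, w = -2]
D3 (bracket -A^-12 + A^-8 - A^-4 + 3 - A^4 + A^8 - A^12; 12 crossings at w = 0): V = -t^-3 + t^-2 - t^-1 + 3 - t + t^2 - t^3
why: 3 classes among 3 diagrams; unequal V(t) rules out equality


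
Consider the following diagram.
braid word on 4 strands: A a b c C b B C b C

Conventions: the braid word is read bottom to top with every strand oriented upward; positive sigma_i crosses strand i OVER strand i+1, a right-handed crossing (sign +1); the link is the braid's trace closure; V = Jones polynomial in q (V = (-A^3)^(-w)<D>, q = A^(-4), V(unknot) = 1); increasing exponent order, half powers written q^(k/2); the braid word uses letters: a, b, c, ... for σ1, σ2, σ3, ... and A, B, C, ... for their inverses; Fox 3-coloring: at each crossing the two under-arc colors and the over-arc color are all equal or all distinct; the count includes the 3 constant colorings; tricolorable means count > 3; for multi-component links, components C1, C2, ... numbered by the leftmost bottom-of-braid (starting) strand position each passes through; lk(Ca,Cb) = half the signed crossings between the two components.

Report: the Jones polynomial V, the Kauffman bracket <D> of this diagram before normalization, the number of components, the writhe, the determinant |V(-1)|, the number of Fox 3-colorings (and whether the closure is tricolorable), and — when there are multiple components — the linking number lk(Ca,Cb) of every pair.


V(q) = -q^(-5/2) - q^(5/2)
bracket: -A^-10 - A^10, w = 0
2 components, writhe 0, over 10 crossings
lk(C1,C2) = 0
det 0, colorings 9 of 3^10 — tricolorable
observation: det 0 = |V(-1)|; divisible by 3, so tricolorable


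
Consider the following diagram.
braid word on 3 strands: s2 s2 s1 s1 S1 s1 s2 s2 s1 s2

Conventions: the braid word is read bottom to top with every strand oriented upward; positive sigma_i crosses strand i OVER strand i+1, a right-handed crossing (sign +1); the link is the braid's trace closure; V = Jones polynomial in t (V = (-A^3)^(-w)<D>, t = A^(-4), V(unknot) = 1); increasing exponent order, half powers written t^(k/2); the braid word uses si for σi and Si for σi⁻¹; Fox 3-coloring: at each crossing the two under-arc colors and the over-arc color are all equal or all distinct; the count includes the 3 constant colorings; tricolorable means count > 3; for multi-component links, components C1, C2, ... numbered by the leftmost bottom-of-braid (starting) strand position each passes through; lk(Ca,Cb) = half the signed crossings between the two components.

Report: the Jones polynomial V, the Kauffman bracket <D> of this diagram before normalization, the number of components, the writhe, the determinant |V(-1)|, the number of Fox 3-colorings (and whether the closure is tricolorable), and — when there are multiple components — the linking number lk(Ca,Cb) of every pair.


Jones polynomial: V(t) = t^3 + t^5 - t^8
<D> = -A^-8 + A^4 + A^12; writhe +8
components 1, writhe +8 (10 crossings)
3-colorings: 9 of 3^10, det 3 — tricolorable
note: the span of V is 5, forcing >= 5 crossings in any diagram


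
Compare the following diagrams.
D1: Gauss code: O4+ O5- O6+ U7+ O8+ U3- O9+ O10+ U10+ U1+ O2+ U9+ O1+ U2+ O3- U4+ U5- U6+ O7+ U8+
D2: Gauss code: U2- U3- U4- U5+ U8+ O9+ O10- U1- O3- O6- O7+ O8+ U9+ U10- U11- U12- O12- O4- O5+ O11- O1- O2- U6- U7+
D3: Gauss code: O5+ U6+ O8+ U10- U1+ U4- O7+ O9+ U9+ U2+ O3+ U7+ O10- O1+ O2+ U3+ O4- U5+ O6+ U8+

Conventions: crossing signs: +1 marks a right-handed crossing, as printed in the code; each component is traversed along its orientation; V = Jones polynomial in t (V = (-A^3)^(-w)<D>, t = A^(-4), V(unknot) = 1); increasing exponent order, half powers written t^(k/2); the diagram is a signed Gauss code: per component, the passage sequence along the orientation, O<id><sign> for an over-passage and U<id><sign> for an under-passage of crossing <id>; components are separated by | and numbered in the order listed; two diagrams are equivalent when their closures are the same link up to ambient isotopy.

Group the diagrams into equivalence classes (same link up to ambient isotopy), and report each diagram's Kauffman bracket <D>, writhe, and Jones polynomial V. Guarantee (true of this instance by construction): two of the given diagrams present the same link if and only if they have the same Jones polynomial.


classes: {D1, D3} | {D2}
V(D1) = t^2 + 2t^4 - 2t^5 + t^6 - 2t^7 + t^8  [10 crossings, <D> = A^-14 - 2A^-10 + A^-6 - 2A^-2 + 2A^2 + A^10, w = +6]
V(D2) = 1  [12 crossings, <D> = A^-12, w = -4]
V(D3) = t^2 + 2t^4 - 2t^5 + t^6 - 2t^7 + t^8  (w +6, c 10, <D> = A^-14 - 2A^-10 + A^-6 - 2A^-2 + 2A^2 + A^10)
insight: comparing 3 Jones polynomials yields 2 groups


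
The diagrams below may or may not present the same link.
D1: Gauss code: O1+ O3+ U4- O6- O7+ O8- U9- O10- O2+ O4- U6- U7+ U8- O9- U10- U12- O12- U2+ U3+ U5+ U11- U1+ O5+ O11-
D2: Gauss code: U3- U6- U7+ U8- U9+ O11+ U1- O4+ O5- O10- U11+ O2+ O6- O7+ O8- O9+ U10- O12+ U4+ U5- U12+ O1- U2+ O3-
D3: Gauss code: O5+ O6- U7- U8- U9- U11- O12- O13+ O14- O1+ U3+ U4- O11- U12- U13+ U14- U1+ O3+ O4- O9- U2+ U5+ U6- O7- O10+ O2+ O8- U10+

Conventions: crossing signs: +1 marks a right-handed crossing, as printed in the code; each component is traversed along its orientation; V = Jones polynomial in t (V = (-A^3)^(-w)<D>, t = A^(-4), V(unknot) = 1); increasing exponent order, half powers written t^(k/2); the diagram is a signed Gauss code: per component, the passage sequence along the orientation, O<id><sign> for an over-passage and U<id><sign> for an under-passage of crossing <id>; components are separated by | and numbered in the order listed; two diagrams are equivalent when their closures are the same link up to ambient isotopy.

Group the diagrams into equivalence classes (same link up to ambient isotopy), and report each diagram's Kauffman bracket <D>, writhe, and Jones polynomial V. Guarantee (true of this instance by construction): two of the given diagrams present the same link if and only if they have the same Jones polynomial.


equivalence classes: {D1} | {D2} | {D3}
D1 (bracket A^-2 + A^6 - A^10; 12 crossings at w = -2): V = -t^-4 + t^-3 + t^-1
D2 (bracket A^-8 - A^-4 + 1 - A^4 + A^8; 12 crossings at w = 0): V = t^-2 - t^-1 + 1 - t + t^2
V(D3) = 1  (w -2, c 14, <D> = A^-6)
observation: 3 values of V(t) split the 3 diagrams


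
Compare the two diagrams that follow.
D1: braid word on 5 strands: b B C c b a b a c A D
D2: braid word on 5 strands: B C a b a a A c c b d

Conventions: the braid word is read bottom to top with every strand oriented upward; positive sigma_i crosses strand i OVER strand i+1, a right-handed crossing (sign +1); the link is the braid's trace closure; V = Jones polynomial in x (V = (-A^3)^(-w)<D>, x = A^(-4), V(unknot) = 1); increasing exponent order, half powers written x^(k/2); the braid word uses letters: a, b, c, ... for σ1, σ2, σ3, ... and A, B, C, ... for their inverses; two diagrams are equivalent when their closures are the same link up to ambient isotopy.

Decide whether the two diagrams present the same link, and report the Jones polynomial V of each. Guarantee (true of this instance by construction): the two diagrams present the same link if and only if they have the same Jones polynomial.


equivalent: yes
V(D1) = -x^(1/2) - x^(5/2)  (w +3, c 11, <D> = A^-1 + A^7)
D2 (bracket A^5 + A^13; 11 crossings at w = +5): V = -x^(1/2) - x^(5/2)
why: D2 (11 crossings) and D1 (11) are Markov-related braid presentations


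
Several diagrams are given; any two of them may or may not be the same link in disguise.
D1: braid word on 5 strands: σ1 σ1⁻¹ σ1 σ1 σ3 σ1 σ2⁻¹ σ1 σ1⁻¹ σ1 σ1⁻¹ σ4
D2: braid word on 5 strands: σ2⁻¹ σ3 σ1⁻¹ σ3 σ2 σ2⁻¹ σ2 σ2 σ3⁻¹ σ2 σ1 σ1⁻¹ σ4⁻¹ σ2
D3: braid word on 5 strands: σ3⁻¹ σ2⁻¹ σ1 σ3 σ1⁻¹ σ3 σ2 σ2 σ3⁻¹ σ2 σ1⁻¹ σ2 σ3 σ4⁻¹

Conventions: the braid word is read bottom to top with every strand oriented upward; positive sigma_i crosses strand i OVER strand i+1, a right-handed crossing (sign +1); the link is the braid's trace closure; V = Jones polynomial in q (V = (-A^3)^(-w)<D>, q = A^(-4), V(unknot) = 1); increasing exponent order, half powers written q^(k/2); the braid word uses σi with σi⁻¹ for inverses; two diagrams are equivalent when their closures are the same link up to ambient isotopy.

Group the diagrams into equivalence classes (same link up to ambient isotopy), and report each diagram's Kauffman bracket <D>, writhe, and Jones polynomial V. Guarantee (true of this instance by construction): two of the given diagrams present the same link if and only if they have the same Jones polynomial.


classes: {D1} | {D2, D3}
V(D1) = q + q^3 - q^4  [12 crossings, <D> = -A^-4 + 1 + A^8, w = +4]
V(D2) = q - q^2 + 2q^3 - q^4 + q^5 - q^6  (w +2, c 14, <D> = -A^-18 + A^-14 - A^-10 + 2A^-6 - A^-2 + A^2)
D3 (bracket -A^-18 + A^-14 - A^-10 + 2A^-6 - A^-2 + A^2; 14 crossings at w = +2): V = q - q^2 + 2q^3 - q^4 + q^5 - q^6
note: 2 classes among 3 diagrams; unequal V(q) rules out equality


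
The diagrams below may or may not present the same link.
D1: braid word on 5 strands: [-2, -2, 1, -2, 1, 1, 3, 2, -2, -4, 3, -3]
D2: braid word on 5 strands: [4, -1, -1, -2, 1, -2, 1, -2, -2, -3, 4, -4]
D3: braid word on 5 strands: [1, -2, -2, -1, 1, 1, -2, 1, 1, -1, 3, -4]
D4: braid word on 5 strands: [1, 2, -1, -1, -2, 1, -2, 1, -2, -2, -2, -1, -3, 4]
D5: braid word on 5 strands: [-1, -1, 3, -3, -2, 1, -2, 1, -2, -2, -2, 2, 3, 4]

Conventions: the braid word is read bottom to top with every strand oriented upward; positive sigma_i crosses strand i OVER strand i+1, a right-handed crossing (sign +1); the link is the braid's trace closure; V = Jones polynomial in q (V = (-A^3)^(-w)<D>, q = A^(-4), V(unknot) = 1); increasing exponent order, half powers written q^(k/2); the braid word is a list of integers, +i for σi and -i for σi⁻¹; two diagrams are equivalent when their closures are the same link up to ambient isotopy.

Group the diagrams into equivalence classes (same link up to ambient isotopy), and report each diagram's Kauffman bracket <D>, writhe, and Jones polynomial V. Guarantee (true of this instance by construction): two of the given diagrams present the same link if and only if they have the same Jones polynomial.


equivalence classes: {D1, D3} | {D2, D4, D5}
D1 (bracket -A^-12 + 2A^-8 - 2A^-4 + 3 - 2A^4 + 2A^8 - A^12; 12 crossings at w = 0): V = -q^-3 + 2q^-2 - 2q^-1 + 3 - 2q + 2q^2 - q^3
V(D2) = q^-7 - 2q^-6 + 2q^-5 - 3q^-4 + 3q^-3 - 2q^-2 + 2q^-1  (w -4, c 12, <D> = 2A^-8 - 2A^-4 + 3 - 3A^4 + 2A^8 - 2A^12 + A^16)
V(D3) = -q^-3 + 2q^-2 - 2q^-1 + 3 - 2q + 2q^2 - q^3  (w 0, c 12, <D> = -A^-12 + 2A^-8 - 2A^-4 + 3 - 2A^4 + 2A^8 - A^12)
V(D4) = q^-7 - 2q^-6 + 2q^-5 - 3q^-4 + 3q^-3 - 2q^-2 + 2q^-1  [14 crossings, <D> = 2A^-8 - 2A^-4 + 3 - 3A^4 + 2A^8 - 2A^12 + A^16, w = -4]
V(D5) = q^-7 - 2q^-6 + 2q^-5 - 3q^-4 + 3q^-3 - 2q^-2 + 2q^-1  [14 crossings, <D> = 2A^-2 - 2A^2 + 3A^6 - 3A^10 + 2A^14 - 2A^18 + A^22, w = -2]
observation: 2 classes among 5 diagrams; unequal V(q) rules out equality


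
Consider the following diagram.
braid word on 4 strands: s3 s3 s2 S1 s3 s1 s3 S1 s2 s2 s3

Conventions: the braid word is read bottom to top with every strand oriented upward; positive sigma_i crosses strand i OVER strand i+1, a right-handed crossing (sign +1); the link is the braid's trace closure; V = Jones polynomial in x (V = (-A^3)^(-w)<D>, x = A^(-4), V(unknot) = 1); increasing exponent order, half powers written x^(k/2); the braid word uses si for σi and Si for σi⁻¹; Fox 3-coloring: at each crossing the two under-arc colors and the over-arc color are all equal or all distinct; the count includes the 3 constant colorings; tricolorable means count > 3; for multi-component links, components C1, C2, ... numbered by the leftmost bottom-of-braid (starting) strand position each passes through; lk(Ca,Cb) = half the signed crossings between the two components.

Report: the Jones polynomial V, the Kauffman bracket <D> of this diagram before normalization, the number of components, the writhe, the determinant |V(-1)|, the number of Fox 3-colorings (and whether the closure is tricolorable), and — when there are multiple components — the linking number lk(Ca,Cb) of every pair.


V(x) = x^3 + x^5 - x^8
bracket: A^-11 - A - A^9, w = +7
1 component, writhe +7, over 11 crossings
det 3, colorings 9 of 3^11 — tricolorable
observation: V spans 5 powers of x: at least 5 crossings in any diagram


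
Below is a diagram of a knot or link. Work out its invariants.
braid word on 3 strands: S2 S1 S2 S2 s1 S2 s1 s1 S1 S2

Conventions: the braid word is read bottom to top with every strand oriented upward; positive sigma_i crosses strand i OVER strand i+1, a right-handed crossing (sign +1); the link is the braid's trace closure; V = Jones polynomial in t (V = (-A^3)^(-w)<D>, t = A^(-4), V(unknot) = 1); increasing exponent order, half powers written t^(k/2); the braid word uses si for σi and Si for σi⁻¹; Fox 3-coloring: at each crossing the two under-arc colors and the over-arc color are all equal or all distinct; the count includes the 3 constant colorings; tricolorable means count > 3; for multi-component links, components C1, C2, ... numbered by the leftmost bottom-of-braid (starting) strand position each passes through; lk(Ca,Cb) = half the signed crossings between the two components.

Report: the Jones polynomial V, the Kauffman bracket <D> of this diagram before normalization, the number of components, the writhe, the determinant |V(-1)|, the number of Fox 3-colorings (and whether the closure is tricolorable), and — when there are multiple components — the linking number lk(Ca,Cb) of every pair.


Jones polynomial: V(t) = -t^-6 + t^-5 - t^-4 + 2t^-3 - t^-2 + t^-1
<D> = A^-8 - A^-4 + 2 - A^4 + A^8 - A^12; writhe -4
components 1, writhe -4 (10 crossings)
3-colorings: 3 of 3^10, det 7 — not tricolorable
note: the span of V is 5, forcing >= 5 crossings in any diagram


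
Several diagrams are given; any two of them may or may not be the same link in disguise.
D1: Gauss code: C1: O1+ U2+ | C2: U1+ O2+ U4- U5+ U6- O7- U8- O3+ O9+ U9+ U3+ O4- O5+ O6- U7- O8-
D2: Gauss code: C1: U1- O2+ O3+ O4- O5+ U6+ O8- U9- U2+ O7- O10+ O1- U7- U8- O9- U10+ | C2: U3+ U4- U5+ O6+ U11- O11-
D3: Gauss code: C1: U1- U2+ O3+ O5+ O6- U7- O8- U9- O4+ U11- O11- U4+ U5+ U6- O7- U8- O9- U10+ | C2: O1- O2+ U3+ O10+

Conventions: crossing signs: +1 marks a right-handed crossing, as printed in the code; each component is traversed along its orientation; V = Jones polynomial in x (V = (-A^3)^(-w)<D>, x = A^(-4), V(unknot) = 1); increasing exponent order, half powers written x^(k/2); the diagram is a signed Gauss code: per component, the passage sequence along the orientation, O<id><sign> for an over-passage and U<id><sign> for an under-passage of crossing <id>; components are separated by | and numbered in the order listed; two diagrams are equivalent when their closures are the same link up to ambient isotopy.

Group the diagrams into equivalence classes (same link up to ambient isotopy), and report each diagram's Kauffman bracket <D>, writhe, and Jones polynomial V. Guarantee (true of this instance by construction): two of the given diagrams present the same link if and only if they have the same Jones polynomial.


classes: {D1, D3} | {D2}
V(D1) = x^(-7/2) - x^(-5/2) + x^(-3/2) - 2x^(-1/2) - x^(3/2)  [9 crossings, <D> = A^-3 + 2A^5 - A^9 + A^13 - A^17, w = +1]
V(D2) = -x^(1/2) - x^(5/2)  (w -1, c 11, <D> = A^-13 + A^-5)
V(D3) = x^(-7/2) - x^(-5/2) + x^(-3/2) - 2x^(-1/2) - x^(3/2)  [11 crossings, <D> = A^-9 + 2A^-1 - A^3 + A^7 - A^11, w = -1]
note: V(x) takes 2 values over 3 diagrams, fixing the grouping


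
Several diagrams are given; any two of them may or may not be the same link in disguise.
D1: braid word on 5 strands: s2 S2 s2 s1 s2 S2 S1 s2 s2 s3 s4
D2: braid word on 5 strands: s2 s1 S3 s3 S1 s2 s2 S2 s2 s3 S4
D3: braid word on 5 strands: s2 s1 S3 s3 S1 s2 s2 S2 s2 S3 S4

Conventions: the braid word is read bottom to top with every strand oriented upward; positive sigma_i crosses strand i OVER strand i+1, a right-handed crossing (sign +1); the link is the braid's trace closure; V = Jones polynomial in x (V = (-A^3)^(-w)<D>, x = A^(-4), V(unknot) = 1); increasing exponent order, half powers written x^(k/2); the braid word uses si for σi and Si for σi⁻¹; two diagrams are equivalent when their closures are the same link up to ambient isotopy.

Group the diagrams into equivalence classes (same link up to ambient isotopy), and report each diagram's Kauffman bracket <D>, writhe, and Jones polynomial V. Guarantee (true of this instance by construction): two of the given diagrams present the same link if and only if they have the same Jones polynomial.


equivalence classes: {D1, D2, D3}
D1 (bracket -A^-3 + A^5 + A^9 + A^13; 11 crossings at w = +5): V = -x^(1/2) - x^(3/2) - x^(5/2) + x^(9/2)
D2 (bracket -A^-9 + A^-1 + A^3 + A^7; 11 crossings at w = +3): V = -x^(1/2) - x^(3/2) - x^(5/2) + x^(9/2)
V(D3) = -x^(1/2) - x^(3/2) - x^(5/2) + x^(9/2)  (w +1, c 11, <D> = -A^-15 + A^-7 + A^-3 + A)
observation: all 3 diagrams share one V(x), hence one class


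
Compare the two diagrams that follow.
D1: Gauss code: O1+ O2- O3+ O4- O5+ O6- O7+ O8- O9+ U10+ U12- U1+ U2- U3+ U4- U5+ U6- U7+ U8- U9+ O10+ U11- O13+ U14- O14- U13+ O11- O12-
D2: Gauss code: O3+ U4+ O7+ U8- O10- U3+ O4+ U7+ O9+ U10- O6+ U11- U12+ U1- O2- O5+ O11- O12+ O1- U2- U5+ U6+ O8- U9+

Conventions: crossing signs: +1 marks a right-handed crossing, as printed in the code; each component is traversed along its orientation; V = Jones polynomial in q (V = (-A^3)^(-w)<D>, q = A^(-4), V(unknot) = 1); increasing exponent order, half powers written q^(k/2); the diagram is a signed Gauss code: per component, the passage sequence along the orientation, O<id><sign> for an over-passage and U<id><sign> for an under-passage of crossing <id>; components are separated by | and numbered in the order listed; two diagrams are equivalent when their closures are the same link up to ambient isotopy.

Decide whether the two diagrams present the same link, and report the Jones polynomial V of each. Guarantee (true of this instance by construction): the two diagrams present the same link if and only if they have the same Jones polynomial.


equivalent: no
V(D1) = 1  (w 0, c 14, <D> = 1)
D2 (bracket A^-14 - 2A^-10 + 2A^-6 - 2A^-2 + 2A^2 - A^6 + A^10; 12 crossings at w = +2): V = q^-1 - 1 + 2q - 2q^2 + 2q^3 - 2q^4 + q^5
why: 2 classes among 2 diagrams; unequal V(q) rules out equality


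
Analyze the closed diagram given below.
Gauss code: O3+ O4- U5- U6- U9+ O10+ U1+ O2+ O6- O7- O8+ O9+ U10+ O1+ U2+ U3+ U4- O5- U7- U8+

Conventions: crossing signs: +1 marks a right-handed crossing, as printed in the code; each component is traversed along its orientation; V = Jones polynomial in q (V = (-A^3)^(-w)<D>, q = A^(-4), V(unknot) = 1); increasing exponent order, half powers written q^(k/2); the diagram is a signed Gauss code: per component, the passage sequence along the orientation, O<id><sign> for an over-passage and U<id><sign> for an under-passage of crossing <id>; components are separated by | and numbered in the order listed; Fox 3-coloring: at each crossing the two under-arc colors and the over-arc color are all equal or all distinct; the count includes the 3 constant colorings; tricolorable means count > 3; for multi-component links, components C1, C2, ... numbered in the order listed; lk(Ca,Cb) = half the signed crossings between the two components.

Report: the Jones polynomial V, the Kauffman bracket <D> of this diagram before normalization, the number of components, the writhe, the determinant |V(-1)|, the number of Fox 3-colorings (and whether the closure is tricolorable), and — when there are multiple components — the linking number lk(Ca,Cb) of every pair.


V(q) = q + q^3 - q^4
bracket: -A^-10 + A^-6 + A^2, w = +2
1 component, writhe +2, over 10 crossings
det 3, colorings 9 of 3^10 — tricolorable
observation: V spans 3 powers of q: at least 3 crossings in any diagram


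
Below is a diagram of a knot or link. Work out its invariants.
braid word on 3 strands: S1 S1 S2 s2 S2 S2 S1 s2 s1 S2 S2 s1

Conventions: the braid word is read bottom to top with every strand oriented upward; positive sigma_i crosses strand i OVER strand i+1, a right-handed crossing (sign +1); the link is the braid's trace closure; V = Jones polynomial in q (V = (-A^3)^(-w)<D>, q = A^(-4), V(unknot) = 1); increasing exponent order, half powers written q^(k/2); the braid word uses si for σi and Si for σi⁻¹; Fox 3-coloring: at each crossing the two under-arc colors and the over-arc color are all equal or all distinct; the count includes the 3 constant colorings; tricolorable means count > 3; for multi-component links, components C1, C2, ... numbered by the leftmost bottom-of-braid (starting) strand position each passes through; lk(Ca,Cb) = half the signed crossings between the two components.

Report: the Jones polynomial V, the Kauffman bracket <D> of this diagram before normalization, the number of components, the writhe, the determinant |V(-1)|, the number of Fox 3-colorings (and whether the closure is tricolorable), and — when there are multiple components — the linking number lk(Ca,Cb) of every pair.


Jones polynomial: V(q) = -q^-4 + q^-3 + q^-1
<D> = A^-8 + 1 - A^4; writhe -4
components 1, writhe -4 (12 crossings)
3-colorings: 9 of 3^12, det 3 — tricolorable
note: the span of V is 3, forcing >= 3 crossings in any diagram


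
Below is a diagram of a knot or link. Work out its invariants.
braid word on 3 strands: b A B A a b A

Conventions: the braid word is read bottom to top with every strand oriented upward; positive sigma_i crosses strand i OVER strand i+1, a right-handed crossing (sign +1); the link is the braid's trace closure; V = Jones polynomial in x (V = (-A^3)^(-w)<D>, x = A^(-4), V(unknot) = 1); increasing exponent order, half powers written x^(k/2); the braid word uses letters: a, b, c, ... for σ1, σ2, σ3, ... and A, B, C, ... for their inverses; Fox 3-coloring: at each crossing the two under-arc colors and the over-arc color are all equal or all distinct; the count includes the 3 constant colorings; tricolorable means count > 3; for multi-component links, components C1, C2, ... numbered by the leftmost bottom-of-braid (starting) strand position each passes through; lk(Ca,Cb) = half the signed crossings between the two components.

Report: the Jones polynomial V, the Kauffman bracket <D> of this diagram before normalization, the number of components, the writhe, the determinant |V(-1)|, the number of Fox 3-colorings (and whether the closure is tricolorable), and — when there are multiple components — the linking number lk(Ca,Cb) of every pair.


V = -x^(-5/2) - x^(-1/2)
<D> = A^-1 + A^7 (w = -1)
2 components over 7 crossings, w = -1
lk(C1,C2): -1
3 Fox colorings among 3^7, |V(-1)| = 2: not tricolorable
why: w = -1 shifts under R1 moves; the (-A^3)^(1) factor cancels that in V


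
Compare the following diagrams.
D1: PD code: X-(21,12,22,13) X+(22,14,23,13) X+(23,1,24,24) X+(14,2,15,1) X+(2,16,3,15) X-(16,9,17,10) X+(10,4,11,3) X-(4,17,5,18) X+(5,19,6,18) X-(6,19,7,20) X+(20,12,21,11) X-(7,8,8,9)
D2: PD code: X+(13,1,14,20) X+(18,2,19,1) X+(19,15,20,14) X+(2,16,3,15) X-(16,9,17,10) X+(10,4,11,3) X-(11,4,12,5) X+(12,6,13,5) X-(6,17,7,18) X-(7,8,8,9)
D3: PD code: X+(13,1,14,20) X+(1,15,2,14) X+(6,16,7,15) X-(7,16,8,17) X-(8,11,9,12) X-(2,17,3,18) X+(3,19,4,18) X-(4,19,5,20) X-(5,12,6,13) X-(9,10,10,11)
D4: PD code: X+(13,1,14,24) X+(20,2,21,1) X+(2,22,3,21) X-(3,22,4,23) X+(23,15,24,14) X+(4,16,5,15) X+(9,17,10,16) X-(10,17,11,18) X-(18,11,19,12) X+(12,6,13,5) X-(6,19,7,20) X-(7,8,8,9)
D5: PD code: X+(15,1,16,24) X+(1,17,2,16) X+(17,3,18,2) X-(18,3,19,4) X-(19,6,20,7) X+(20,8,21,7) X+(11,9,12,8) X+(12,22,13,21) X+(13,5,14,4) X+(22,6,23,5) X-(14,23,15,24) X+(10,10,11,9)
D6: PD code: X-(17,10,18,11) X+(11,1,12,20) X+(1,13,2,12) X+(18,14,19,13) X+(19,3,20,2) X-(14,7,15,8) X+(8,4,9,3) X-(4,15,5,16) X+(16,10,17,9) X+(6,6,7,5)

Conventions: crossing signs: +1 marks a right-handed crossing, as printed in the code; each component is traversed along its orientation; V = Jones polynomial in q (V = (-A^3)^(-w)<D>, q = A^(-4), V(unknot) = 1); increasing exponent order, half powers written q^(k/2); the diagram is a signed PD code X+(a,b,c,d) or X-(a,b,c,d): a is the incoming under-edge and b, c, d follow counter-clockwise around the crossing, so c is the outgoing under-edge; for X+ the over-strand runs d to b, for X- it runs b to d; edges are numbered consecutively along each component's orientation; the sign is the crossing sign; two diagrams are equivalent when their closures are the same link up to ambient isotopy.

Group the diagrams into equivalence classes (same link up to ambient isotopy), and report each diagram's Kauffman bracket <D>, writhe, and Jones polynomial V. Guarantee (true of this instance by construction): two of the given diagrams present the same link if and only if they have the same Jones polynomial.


classes: {D1, D2, D4, D6} | {D3} | {D5}
V(D1) = q^-1 - 1 + 2q - 2q^2 + 2q^3 - 2q^4 + q^5  [12 crossings, <D> = A^-14 - 2A^-10 + 2A^-6 - 2A^-2 + 2A^2 - A^6 + A^10, w = +2]
V(D2) = q^-1 - 1 + 2q - 2q^2 + 2q^3 - 2q^4 + q^5  [10 crossings, <D> = A^-14 - 2A^-10 + 2A^-6 - 2A^-2 + 2A^2 - A^6 + A^10, w = +2]
D3 (bracket A^-6; 10 crossings at w = -2): V = 1
V(D4) = q^-1 - 1 + 2q - 2q^2 + 2q^3 - 2q^4 + q^5  [12 crossings, <D> = A^-14 - 2A^-10 + 2A^-6 - 2A^-2 + 2A^2 - A^6 + A^10, w = +2]
D5 (bracket -A^2 + A^6 + A^14; 12 crossings at w = +6): V = q + q^3 - q^4
V(D6) = q^-1 - 1 + 2q - 2q^2 + 2q^3 - 2q^4 + q^5  [10 crossings, <D> = A^-8 - 2A^-4 + 2 - 2A^4 + 2A^8 - A^12 + A^16, w = +4]
note: 3 values of V(q) split the 6 diagrams


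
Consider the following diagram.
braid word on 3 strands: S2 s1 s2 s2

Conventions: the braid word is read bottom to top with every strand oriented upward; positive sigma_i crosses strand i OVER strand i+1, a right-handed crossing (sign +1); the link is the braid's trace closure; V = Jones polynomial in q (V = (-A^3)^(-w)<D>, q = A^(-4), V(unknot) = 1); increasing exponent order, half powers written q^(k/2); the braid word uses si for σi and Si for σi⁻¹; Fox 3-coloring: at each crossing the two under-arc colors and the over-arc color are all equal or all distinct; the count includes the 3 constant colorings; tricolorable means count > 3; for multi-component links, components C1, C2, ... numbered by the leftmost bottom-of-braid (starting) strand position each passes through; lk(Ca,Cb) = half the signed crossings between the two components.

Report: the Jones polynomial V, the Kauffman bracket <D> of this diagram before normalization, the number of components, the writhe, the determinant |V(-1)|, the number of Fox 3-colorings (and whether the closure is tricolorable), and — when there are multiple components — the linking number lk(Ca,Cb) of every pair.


Jones polynomial: V(q) = 1
<D> = A^6; writhe +2
components 1, writhe +2 (4 crossings)
3-colorings: 3 of 3^4, det 1 — not tricolorable
note: w = +2 shifts under R1 moves; the (-A^3)^(-2) factor cancels that in V


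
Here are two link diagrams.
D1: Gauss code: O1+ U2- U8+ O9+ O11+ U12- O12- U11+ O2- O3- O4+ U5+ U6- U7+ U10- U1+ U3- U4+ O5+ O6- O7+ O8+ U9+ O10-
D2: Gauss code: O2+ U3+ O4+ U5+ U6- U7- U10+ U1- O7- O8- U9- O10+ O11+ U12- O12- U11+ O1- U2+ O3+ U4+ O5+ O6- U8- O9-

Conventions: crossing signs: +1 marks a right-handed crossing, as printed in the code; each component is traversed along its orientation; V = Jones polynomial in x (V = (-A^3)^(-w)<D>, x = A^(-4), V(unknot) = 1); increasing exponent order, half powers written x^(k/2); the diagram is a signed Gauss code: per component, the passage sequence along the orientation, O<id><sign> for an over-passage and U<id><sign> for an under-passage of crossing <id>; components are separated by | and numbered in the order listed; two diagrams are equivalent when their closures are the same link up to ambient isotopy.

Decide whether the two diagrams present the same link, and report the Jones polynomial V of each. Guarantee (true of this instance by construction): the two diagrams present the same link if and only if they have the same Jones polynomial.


equivalent: yes
V(D1) = 1  (w +2, c 12, <D> = A^6)
V(D2) = 1  [12 crossings, <D> = 1, w = 0]
key observation: one V(x) for all 2 diagrams — one class (guaranteed)


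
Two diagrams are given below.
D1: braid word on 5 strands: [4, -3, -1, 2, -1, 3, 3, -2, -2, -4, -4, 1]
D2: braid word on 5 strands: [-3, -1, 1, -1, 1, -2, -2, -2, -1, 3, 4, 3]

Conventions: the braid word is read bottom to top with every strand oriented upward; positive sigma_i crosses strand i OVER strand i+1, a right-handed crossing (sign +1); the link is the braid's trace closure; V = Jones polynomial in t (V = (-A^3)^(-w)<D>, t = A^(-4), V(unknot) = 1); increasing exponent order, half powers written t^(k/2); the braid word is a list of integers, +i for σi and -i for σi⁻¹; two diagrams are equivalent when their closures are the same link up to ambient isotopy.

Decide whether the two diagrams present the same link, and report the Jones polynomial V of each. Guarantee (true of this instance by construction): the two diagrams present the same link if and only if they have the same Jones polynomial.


same link: no
V(D1) = t^-2 - t^-1 + 1 - t + t^2  [12 crossings, <D> = A^-14 - A^-10 + A^-6 - A^-2 + A^2, w = -2]
V(D2) = -t^-4 + t^-3 + t^-1  [12 crossings, <D> = A^-2 + A^6 - A^10, w = -2]
insight: V(t) takes 2 values over 2 diagrams, fixing the grouping


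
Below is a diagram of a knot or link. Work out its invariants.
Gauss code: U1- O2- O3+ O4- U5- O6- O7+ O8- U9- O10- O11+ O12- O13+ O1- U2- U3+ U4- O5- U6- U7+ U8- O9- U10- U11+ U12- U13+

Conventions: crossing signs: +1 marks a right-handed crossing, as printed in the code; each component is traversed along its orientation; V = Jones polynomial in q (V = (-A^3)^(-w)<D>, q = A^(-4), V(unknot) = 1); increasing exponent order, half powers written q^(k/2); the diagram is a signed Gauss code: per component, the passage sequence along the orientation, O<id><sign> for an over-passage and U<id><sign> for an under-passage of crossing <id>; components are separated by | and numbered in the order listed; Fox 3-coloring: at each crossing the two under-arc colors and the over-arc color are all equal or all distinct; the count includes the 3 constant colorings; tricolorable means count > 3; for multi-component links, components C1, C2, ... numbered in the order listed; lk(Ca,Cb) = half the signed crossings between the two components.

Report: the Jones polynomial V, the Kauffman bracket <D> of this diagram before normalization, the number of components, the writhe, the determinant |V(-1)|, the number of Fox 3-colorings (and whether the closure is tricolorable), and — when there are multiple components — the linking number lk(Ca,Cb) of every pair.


V(q) = -q^-7 + q^-6 - q^-5 + q^-4 + q^-2
bracket: -A^-7 - A + A^5 - A^9 + A^13, w = -5
1 component, writhe -5, over 13 crossings
det 5, colorings 3 of 3^13 — not tricolorable
observation: V spans 5 powers of q: at least 5 crossings in any diagram
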